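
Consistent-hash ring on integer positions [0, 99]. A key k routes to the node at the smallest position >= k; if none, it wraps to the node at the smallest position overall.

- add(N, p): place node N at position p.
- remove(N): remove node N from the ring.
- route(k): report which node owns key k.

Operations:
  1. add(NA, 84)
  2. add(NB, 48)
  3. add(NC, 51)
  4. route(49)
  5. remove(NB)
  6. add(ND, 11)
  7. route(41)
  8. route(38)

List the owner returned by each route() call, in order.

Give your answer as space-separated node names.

Answer: NC NC NC

Derivation:
Op 1: add NA@84 -> ring=[84:NA]
Op 2: add NB@48 -> ring=[48:NB,84:NA]
Op 3: add NC@51 -> ring=[48:NB,51:NC,84:NA]
Op 4: route key 49: smallest pos >= 49 is 51 -> NC
Op 5: remove NB -> ring=[51:NC,84:NA]
Op 6: add ND@11 -> ring=[11:ND,51:NC,84:NA]
Op 7: route key 41: smallest pos >= 41 is 51 -> NC
Op 8: route key 38: smallest pos >= 38 is 51 -> NC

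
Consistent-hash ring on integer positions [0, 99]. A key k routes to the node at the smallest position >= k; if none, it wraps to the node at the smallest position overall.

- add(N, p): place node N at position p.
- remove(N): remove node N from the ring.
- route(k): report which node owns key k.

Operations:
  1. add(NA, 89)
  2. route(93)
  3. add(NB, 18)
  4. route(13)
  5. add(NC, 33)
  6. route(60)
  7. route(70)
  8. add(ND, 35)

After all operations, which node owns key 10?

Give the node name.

Answer: NB

Derivation:
Op 1: add NA@89 -> ring=[89:NA]
Op 2: route key 93: none >= 93, wrap to smallest pos 89 -> NA
Op 3: add NB@18 -> ring=[18:NB,89:NA]
Op 4: route key 13: smallest pos >= 13 is 18 -> NB
Op 5: add NC@33 -> ring=[18:NB,33:NC,89:NA]
Op 6: route key 60: smallest pos >= 60 is 89 -> NA
Op 7: route key 70: smallest pos >= 70 is 89 -> NA
Op 8: add ND@35 -> ring=[18:NB,33:NC,35:ND,89:NA]
Final route key 10: smallest pos >= 10 is 18 -> NB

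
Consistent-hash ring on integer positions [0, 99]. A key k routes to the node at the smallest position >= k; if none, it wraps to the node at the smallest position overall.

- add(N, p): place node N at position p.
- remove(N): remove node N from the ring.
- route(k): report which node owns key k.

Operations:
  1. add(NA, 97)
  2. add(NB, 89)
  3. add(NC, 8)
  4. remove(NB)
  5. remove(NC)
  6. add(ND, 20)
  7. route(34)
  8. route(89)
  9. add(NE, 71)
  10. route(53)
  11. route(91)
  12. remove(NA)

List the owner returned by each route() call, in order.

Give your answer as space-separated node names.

Op 1: add NA@97 -> ring=[97:NA]
Op 2: add NB@89 -> ring=[89:NB,97:NA]
Op 3: add NC@8 -> ring=[8:NC,89:NB,97:NA]
Op 4: remove NB -> ring=[8:NC,97:NA]
Op 5: remove NC -> ring=[97:NA]
Op 6: add ND@20 -> ring=[20:ND,97:NA]
Op 7: route key 34: smallest pos >= 34 is 97 -> NA
Op 8: route key 89: smallest pos >= 89 is 97 -> NA
Op 9: add NE@71 -> ring=[20:ND,71:NE,97:NA]
Op 10: route key 53: smallest pos >= 53 is 71 -> NE
Op 11: route key 91: smallest pos >= 91 is 97 -> NA
Op 12: remove NA -> ring=[20:ND,71:NE]

Answer: NA NA NE NA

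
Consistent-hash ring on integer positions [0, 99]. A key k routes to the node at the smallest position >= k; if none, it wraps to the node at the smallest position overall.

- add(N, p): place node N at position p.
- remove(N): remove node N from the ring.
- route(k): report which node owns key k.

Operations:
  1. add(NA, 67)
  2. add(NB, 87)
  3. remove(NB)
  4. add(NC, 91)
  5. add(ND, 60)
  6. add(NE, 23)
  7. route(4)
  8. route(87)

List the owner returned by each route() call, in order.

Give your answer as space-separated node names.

Op 1: add NA@67 -> ring=[67:NA]
Op 2: add NB@87 -> ring=[67:NA,87:NB]
Op 3: remove NB -> ring=[67:NA]
Op 4: add NC@91 -> ring=[67:NA,91:NC]
Op 5: add ND@60 -> ring=[60:ND,67:NA,91:NC]
Op 6: add NE@23 -> ring=[23:NE,60:ND,67:NA,91:NC]
Op 7: route key 4: smallest pos >= 4 is 23 -> NE
Op 8: route key 87: smallest pos >= 87 is 91 -> NC

Answer: NE NC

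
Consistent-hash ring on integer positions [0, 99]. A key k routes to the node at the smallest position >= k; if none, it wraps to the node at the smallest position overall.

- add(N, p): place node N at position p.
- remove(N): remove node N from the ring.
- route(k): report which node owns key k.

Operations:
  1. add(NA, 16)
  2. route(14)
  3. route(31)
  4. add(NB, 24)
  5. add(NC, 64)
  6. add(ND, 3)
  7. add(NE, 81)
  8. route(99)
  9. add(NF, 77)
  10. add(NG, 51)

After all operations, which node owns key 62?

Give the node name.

Op 1: add NA@16 -> ring=[16:NA]
Op 2: route key 14: smallest pos >= 14 is 16 -> NA
Op 3: route key 31: none >= 31, wrap to smallest pos 16 -> NA
Op 4: add NB@24 -> ring=[16:NA,24:NB]
Op 5: add NC@64 -> ring=[16:NA,24:NB,64:NC]
Op 6: add ND@3 -> ring=[3:ND,16:NA,24:NB,64:NC]
Op 7: add NE@81 -> ring=[3:ND,16:NA,24:NB,64:NC,81:NE]
Op 8: route key 99: none >= 99, wrap to smallest pos 3 -> ND
Op 9: add NF@77 -> ring=[3:ND,16:NA,24:NB,64:NC,77:NF,81:NE]
Op 10: add NG@51 -> ring=[3:ND,16:NA,24:NB,51:NG,64:NC,77:NF,81:NE]
Final route key 62: smallest pos >= 62 is 64 -> NC

Answer: NC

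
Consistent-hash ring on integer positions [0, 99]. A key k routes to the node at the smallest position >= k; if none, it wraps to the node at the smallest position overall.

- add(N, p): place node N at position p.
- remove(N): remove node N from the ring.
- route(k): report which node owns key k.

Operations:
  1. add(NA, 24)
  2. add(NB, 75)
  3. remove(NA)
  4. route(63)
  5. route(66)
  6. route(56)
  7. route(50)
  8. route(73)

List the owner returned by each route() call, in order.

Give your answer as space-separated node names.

Answer: NB NB NB NB NB

Derivation:
Op 1: add NA@24 -> ring=[24:NA]
Op 2: add NB@75 -> ring=[24:NA,75:NB]
Op 3: remove NA -> ring=[75:NB]
Op 4: route key 63: smallest pos >= 63 is 75 -> NB
Op 5: route key 66: smallest pos >= 66 is 75 -> NB
Op 6: route key 56: smallest pos >= 56 is 75 -> NB
Op 7: route key 50: smallest pos >= 50 is 75 -> NB
Op 8: route key 73: smallest pos >= 73 is 75 -> NB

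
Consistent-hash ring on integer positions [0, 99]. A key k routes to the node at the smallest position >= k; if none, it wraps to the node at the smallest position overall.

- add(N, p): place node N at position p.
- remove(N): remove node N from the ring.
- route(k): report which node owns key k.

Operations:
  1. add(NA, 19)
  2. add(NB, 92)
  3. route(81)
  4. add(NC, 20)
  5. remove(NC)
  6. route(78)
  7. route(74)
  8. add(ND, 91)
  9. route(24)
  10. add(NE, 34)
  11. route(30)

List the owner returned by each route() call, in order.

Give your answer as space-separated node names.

Op 1: add NA@19 -> ring=[19:NA]
Op 2: add NB@92 -> ring=[19:NA,92:NB]
Op 3: route key 81: smallest pos >= 81 is 92 -> NB
Op 4: add NC@20 -> ring=[19:NA,20:NC,92:NB]
Op 5: remove NC -> ring=[19:NA,92:NB]
Op 6: route key 78: smallest pos >= 78 is 92 -> NB
Op 7: route key 74: smallest pos >= 74 is 92 -> NB
Op 8: add ND@91 -> ring=[19:NA,91:ND,92:NB]
Op 9: route key 24: smallest pos >= 24 is 91 -> ND
Op 10: add NE@34 -> ring=[19:NA,34:NE,91:ND,92:NB]
Op 11: route key 30: smallest pos >= 30 is 34 -> NE

Answer: NB NB NB ND NE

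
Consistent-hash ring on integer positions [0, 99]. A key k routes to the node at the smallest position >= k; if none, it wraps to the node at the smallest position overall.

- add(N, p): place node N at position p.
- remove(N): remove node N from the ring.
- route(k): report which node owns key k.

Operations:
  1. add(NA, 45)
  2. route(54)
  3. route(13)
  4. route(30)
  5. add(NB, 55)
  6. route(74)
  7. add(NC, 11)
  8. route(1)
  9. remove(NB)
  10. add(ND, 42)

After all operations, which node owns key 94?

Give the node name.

Op 1: add NA@45 -> ring=[45:NA]
Op 2: route key 54: none >= 54, wrap to smallest pos 45 -> NA
Op 3: route key 13: smallest pos >= 13 is 45 -> NA
Op 4: route key 30: smallest pos >= 30 is 45 -> NA
Op 5: add NB@55 -> ring=[45:NA,55:NB]
Op 6: route key 74: none >= 74, wrap to smallest pos 45 -> NA
Op 7: add NC@11 -> ring=[11:NC,45:NA,55:NB]
Op 8: route key 1: smallest pos >= 1 is 11 -> NC
Op 9: remove NB -> ring=[11:NC,45:NA]
Op 10: add ND@42 -> ring=[11:NC,42:ND,45:NA]
Final route key 94: none >= 94, wrap to smallest pos 11 -> NC

Answer: NC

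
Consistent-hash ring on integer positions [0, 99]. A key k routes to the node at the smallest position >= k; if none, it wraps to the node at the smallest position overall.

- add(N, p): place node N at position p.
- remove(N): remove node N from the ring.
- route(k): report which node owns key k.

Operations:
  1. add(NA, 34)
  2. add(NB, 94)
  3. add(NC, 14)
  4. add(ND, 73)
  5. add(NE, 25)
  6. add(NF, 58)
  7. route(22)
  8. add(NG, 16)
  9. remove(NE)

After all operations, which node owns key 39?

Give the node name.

Op 1: add NA@34 -> ring=[34:NA]
Op 2: add NB@94 -> ring=[34:NA,94:NB]
Op 3: add NC@14 -> ring=[14:NC,34:NA,94:NB]
Op 4: add ND@73 -> ring=[14:NC,34:NA,73:ND,94:NB]
Op 5: add NE@25 -> ring=[14:NC,25:NE,34:NA,73:ND,94:NB]
Op 6: add NF@58 -> ring=[14:NC,25:NE,34:NA,58:NF,73:ND,94:NB]
Op 7: route key 22: smallest pos >= 22 is 25 -> NE
Op 8: add NG@16 -> ring=[14:NC,16:NG,25:NE,34:NA,58:NF,73:ND,94:NB]
Op 9: remove NE -> ring=[14:NC,16:NG,34:NA,58:NF,73:ND,94:NB]
Final route key 39: smallest pos >= 39 is 58 -> NF

Answer: NF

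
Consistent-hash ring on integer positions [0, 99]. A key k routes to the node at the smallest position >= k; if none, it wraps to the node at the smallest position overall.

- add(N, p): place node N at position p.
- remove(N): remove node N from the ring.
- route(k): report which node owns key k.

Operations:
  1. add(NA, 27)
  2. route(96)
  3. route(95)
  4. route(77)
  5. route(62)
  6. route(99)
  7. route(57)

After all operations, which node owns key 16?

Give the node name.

Op 1: add NA@27 -> ring=[27:NA]
Op 2: route key 96: none >= 96, wrap to smallest pos 27 -> NA
Op 3: route key 95: none >= 95, wrap to smallest pos 27 -> NA
Op 4: route key 77: none >= 77, wrap to smallest pos 27 -> NA
Op 5: route key 62: none >= 62, wrap to smallest pos 27 -> NA
Op 6: route key 99: none >= 99, wrap to smallest pos 27 -> NA
Op 7: route key 57: none >= 57, wrap to smallest pos 27 -> NA
Final route key 16: smallest pos >= 16 is 27 -> NA

Answer: NA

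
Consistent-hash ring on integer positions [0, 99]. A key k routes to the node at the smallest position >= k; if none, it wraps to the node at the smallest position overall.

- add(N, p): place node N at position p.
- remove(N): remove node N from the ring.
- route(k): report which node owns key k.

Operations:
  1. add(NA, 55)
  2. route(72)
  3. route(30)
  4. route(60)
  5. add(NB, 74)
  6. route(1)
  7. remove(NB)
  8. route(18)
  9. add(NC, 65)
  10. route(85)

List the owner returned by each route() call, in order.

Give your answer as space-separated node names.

Answer: NA NA NA NA NA NA

Derivation:
Op 1: add NA@55 -> ring=[55:NA]
Op 2: route key 72: none >= 72, wrap to smallest pos 55 -> NA
Op 3: route key 30: smallest pos >= 30 is 55 -> NA
Op 4: route key 60: none >= 60, wrap to smallest pos 55 -> NA
Op 5: add NB@74 -> ring=[55:NA,74:NB]
Op 6: route key 1: smallest pos >= 1 is 55 -> NA
Op 7: remove NB -> ring=[55:NA]
Op 8: route key 18: smallest pos >= 18 is 55 -> NA
Op 9: add NC@65 -> ring=[55:NA,65:NC]
Op 10: route key 85: none >= 85, wrap to smallest pos 55 -> NA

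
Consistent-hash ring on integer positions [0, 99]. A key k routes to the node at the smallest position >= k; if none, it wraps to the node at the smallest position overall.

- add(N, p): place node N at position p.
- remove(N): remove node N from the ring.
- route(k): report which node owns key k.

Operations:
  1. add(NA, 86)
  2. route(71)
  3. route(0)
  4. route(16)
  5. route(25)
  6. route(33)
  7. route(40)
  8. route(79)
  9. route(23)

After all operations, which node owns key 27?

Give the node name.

Op 1: add NA@86 -> ring=[86:NA]
Op 2: route key 71: smallest pos >= 71 is 86 -> NA
Op 3: route key 0: smallest pos >= 0 is 86 -> NA
Op 4: route key 16: smallest pos >= 16 is 86 -> NA
Op 5: route key 25: smallest pos >= 25 is 86 -> NA
Op 6: route key 33: smallest pos >= 33 is 86 -> NA
Op 7: route key 40: smallest pos >= 40 is 86 -> NA
Op 8: route key 79: smallest pos >= 79 is 86 -> NA
Op 9: route key 23: smallest pos >= 23 is 86 -> NA
Final route key 27: smallest pos >= 27 is 86 -> NA

Answer: NA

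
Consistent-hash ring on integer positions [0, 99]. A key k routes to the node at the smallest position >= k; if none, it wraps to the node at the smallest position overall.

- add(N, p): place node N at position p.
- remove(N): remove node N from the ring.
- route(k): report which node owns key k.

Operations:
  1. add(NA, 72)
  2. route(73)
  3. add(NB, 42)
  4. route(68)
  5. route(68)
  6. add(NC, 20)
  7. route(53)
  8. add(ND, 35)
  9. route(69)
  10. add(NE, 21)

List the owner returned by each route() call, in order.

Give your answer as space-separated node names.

Op 1: add NA@72 -> ring=[72:NA]
Op 2: route key 73: none >= 73, wrap to smallest pos 72 -> NA
Op 3: add NB@42 -> ring=[42:NB,72:NA]
Op 4: route key 68: smallest pos >= 68 is 72 -> NA
Op 5: route key 68: smallest pos >= 68 is 72 -> NA
Op 6: add NC@20 -> ring=[20:NC,42:NB,72:NA]
Op 7: route key 53: smallest pos >= 53 is 72 -> NA
Op 8: add ND@35 -> ring=[20:NC,35:ND,42:NB,72:NA]
Op 9: route key 69: smallest pos >= 69 is 72 -> NA
Op 10: add NE@21 -> ring=[20:NC,21:NE,35:ND,42:NB,72:NA]

Answer: NA NA NA NA NA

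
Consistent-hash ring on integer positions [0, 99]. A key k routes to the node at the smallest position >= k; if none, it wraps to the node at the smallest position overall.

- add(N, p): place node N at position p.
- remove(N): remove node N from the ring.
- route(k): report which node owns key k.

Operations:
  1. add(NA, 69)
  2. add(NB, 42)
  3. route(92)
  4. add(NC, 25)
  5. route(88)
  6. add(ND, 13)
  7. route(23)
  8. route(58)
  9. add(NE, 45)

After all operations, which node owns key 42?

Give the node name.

Op 1: add NA@69 -> ring=[69:NA]
Op 2: add NB@42 -> ring=[42:NB,69:NA]
Op 3: route key 92: none >= 92, wrap to smallest pos 42 -> NB
Op 4: add NC@25 -> ring=[25:NC,42:NB,69:NA]
Op 5: route key 88: none >= 88, wrap to smallest pos 25 -> NC
Op 6: add ND@13 -> ring=[13:ND,25:NC,42:NB,69:NA]
Op 7: route key 23: smallest pos >= 23 is 25 -> NC
Op 8: route key 58: smallest pos >= 58 is 69 -> NA
Op 9: add NE@45 -> ring=[13:ND,25:NC,42:NB,45:NE,69:NA]
Final route key 42: smallest pos >= 42 is 42 -> NB

Answer: NB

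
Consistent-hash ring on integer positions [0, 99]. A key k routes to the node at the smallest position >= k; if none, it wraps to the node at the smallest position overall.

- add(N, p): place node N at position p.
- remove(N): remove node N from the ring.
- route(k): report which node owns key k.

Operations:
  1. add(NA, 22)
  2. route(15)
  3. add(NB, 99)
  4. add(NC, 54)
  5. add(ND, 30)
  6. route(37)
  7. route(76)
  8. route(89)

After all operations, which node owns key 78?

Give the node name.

Op 1: add NA@22 -> ring=[22:NA]
Op 2: route key 15: smallest pos >= 15 is 22 -> NA
Op 3: add NB@99 -> ring=[22:NA,99:NB]
Op 4: add NC@54 -> ring=[22:NA,54:NC,99:NB]
Op 5: add ND@30 -> ring=[22:NA,30:ND,54:NC,99:NB]
Op 6: route key 37: smallest pos >= 37 is 54 -> NC
Op 7: route key 76: smallest pos >= 76 is 99 -> NB
Op 8: route key 89: smallest pos >= 89 is 99 -> NB
Final route key 78: smallest pos >= 78 is 99 -> NB

Answer: NB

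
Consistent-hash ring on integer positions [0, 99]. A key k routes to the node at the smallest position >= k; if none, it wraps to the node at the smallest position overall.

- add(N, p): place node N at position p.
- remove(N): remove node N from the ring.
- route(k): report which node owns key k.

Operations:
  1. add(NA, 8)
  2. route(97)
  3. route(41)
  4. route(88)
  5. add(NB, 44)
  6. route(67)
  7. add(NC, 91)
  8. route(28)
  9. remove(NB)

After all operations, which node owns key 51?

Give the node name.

Answer: NC

Derivation:
Op 1: add NA@8 -> ring=[8:NA]
Op 2: route key 97: none >= 97, wrap to smallest pos 8 -> NA
Op 3: route key 41: none >= 41, wrap to smallest pos 8 -> NA
Op 4: route key 88: none >= 88, wrap to smallest pos 8 -> NA
Op 5: add NB@44 -> ring=[8:NA,44:NB]
Op 6: route key 67: none >= 67, wrap to smallest pos 8 -> NA
Op 7: add NC@91 -> ring=[8:NA,44:NB,91:NC]
Op 8: route key 28: smallest pos >= 28 is 44 -> NB
Op 9: remove NB -> ring=[8:NA,91:NC]
Final route key 51: smallest pos >= 51 is 91 -> NC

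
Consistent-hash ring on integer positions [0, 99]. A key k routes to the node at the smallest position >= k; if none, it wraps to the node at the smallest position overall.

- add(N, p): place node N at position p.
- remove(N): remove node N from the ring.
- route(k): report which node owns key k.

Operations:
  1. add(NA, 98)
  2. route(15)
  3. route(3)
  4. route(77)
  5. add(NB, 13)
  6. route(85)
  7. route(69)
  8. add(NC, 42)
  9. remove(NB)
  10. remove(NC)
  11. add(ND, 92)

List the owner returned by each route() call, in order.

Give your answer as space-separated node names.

Answer: NA NA NA NA NA

Derivation:
Op 1: add NA@98 -> ring=[98:NA]
Op 2: route key 15: smallest pos >= 15 is 98 -> NA
Op 3: route key 3: smallest pos >= 3 is 98 -> NA
Op 4: route key 77: smallest pos >= 77 is 98 -> NA
Op 5: add NB@13 -> ring=[13:NB,98:NA]
Op 6: route key 85: smallest pos >= 85 is 98 -> NA
Op 7: route key 69: smallest pos >= 69 is 98 -> NA
Op 8: add NC@42 -> ring=[13:NB,42:NC,98:NA]
Op 9: remove NB -> ring=[42:NC,98:NA]
Op 10: remove NC -> ring=[98:NA]
Op 11: add ND@92 -> ring=[92:ND,98:NA]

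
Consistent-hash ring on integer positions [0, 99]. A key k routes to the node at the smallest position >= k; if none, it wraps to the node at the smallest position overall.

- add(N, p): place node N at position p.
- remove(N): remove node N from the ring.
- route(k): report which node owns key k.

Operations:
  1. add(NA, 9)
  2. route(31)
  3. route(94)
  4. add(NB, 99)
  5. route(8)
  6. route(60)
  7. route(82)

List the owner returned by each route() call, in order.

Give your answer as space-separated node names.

Answer: NA NA NA NB NB

Derivation:
Op 1: add NA@9 -> ring=[9:NA]
Op 2: route key 31: none >= 31, wrap to smallest pos 9 -> NA
Op 3: route key 94: none >= 94, wrap to smallest pos 9 -> NA
Op 4: add NB@99 -> ring=[9:NA,99:NB]
Op 5: route key 8: smallest pos >= 8 is 9 -> NA
Op 6: route key 60: smallest pos >= 60 is 99 -> NB
Op 7: route key 82: smallest pos >= 82 is 99 -> NB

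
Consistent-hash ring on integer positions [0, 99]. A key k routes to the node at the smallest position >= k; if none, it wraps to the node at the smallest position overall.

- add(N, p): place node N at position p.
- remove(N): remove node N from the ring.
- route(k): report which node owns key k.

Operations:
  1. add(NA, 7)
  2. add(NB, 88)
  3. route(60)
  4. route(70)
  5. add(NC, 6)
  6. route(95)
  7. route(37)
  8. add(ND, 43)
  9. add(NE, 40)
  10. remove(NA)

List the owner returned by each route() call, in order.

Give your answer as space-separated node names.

Op 1: add NA@7 -> ring=[7:NA]
Op 2: add NB@88 -> ring=[7:NA,88:NB]
Op 3: route key 60: smallest pos >= 60 is 88 -> NB
Op 4: route key 70: smallest pos >= 70 is 88 -> NB
Op 5: add NC@6 -> ring=[6:NC,7:NA,88:NB]
Op 6: route key 95: none >= 95, wrap to smallest pos 6 -> NC
Op 7: route key 37: smallest pos >= 37 is 88 -> NB
Op 8: add ND@43 -> ring=[6:NC,7:NA,43:ND,88:NB]
Op 9: add NE@40 -> ring=[6:NC,7:NA,40:NE,43:ND,88:NB]
Op 10: remove NA -> ring=[6:NC,40:NE,43:ND,88:NB]

Answer: NB NB NC NB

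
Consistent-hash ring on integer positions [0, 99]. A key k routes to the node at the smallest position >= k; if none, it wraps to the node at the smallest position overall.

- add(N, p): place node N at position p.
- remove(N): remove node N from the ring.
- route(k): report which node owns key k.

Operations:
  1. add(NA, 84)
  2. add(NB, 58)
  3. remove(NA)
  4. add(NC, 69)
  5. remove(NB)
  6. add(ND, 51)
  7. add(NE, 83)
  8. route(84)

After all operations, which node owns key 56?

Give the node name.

Op 1: add NA@84 -> ring=[84:NA]
Op 2: add NB@58 -> ring=[58:NB,84:NA]
Op 3: remove NA -> ring=[58:NB]
Op 4: add NC@69 -> ring=[58:NB,69:NC]
Op 5: remove NB -> ring=[69:NC]
Op 6: add ND@51 -> ring=[51:ND,69:NC]
Op 7: add NE@83 -> ring=[51:ND,69:NC,83:NE]
Op 8: route key 84: none >= 84, wrap to smallest pos 51 -> ND
Final route key 56: smallest pos >= 56 is 69 -> NC

Answer: NC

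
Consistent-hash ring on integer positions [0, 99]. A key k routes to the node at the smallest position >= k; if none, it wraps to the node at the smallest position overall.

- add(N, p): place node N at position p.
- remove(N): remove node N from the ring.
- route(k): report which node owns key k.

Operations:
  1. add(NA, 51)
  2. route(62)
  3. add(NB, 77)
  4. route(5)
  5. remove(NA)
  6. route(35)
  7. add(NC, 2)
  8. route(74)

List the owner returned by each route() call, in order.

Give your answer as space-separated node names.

Op 1: add NA@51 -> ring=[51:NA]
Op 2: route key 62: none >= 62, wrap to smallest pos 51 -> NA
Op 3: add NB@77 -> ring=[51:NA,77:NB]
Op 4: route key 5: smallest pos >= 5 is 51 -> NA
Op 5: remove NA -> ring=[77:NB]
Op 6: route key 35: smallest pos >= 35 is 77 -> NB
Op 7: add NC@2 -> ring=[2:NC,77:NB]
Op 8: route key 74: smallest pos >= 74 is 77 -> NB

Answer: NA NA NB NB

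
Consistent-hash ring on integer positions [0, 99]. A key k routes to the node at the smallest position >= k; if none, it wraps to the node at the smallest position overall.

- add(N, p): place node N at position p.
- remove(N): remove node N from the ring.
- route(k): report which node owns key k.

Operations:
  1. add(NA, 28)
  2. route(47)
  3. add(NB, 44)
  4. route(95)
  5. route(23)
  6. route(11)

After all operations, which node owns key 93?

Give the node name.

Op 1: add NA@28 -> ring=[28:NA]
Op 2: route key 47: none >= 47, wrap to smallest pos 28 -> NA
Op 3: add NB@44 -> ring=[28:NA,44:NB]
Op 4: route key 95: none >= 95, wrap to smallest pos 28 -> NA
Op 5: route key 23: smallest pos >= 23 is 28 -> NA
Op 6: route key 11: smallest pos >= 11 is 28 -> NA
Final route key 93: none >= 93, wrap to smallest pos 28 -> NA

Answer: NA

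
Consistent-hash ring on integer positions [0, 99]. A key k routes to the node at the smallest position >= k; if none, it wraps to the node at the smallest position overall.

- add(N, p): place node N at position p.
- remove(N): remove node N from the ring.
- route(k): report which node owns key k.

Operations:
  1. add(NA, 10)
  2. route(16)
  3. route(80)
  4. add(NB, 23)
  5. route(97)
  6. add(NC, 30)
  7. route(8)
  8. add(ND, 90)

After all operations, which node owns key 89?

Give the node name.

Answer: ND

Derivation:
Op 1: add NA@10 -> ring=[10:NA]
Op 2: route key 16: none >= 16, wrap to smallest pos 10 -> NA
Op 3: route key 80: none >= 80, wrap to smallest pos 10 -> NA
Op 4: add NB@23 -> ring=[10:NA,23:NB]
Op 5: route key 97: none >= 97, wrap to smallest pos 10 -> NA
Op 6: add NC@30 -> ring=[10:NA,23:NB,30:NC]
Op 7: route key 8: smallest pos >= 8 is 10 -> NA
Op 8: add ND@90 -> ring=[10:NA,23:NB,30:NC,90:ND]
Final route key 89: smallest pos >= 89 is 90 -> ND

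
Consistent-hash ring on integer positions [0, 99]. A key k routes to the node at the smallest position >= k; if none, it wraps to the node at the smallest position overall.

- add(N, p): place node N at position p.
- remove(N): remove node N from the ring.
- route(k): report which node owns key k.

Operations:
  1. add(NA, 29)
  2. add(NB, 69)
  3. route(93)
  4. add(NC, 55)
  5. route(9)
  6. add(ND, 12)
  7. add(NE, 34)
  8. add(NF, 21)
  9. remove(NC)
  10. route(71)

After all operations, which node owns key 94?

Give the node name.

Op 1: add NA@29 -> ring=[29:NA]
Op 2: add NB@69 -> ring=[29:NA,69:NB]
Op 3: route key 93: none >= 93, wrap to smallest pos 29 -> NA
Op 4: add NC@55 -> ring=[29:NA,55:NC,69:NB]
Op 5: route key 9: smallest pos >= 9 is 29 -> NA
Op 6: add ND@12 -> ring=[12:ND,29:NA,55:NC,69:NB]
Op 7: add NE@34 -> ring=[12:ND,29:NA,34:NE,55:NC,69:NB]
Op 8: add NF@21 -> ring=[12:ND,21:NF,29:NA,34:NE,55:NC,69:NB]
Op 9: remove NC -> ring=[12:ND,21:NF,29:NA,34:NE,69:NB]
Op 10: route key 71: none >= 71, wrap to smallest pos 12 -> ND
Final route key 94: none >= 94, wrap to smallest pos 12 -> ND

Answer: ND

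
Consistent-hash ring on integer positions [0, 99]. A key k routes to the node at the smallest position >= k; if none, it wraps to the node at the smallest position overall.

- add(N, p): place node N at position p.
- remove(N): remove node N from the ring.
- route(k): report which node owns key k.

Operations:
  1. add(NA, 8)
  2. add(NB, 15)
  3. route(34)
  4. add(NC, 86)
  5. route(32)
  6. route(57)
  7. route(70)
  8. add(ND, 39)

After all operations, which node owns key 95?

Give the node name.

Op 1: add NA@8 -> ring=[8:NA]
Op 2: add NB@15 -> ring=[8:NA,15:NB]
Op 3: route key 34: none >= 34, wrap to smallest pos 8 -> NA
Op 4: add NC@86 -> ring=[8:NA,15:NB,86:NC]
Op 5: route key 32: smallest pos >= 32 is 86 -> NC
Op 6: route key 57: smallest pos >= 57 is 86 -> NC
Op 7: route key 70: smallest pos >= 70 is 86 -> NC
Op 8: add ND@39 -> ring=[8:NA,15:NB,39:ND,86:NC]
Final route key 95: none >= 95, wrap to smallest pos 8 -> NA

Answer: NA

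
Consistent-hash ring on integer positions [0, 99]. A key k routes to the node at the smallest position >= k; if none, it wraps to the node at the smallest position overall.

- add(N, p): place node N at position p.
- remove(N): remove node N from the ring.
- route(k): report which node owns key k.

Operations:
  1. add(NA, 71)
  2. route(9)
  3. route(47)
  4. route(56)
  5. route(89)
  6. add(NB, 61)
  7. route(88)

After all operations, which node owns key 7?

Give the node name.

Answer: NB

Derivation:
Op 1: add NA@71 -> ring=[71:NA]
Op 2: route key 9: smallest pos >= 9 is 71 -> NA
Op 3: route key 47: smallest pos >= 47 is 71 -> NA
Op 4: route key 56: smallest pos >= 56 is 71 -> NA
Op 5: route key 89: none >= 89, wrap to smallest pos 71 -> NA
Op 6: add NB@61 -> ring=[61:NB,71:NA]
Op 7: route key 88: none >= 88, wrap to smallest pos 61 -> NB
Final route key 7: smallest pos >= 7 is 61 -> NB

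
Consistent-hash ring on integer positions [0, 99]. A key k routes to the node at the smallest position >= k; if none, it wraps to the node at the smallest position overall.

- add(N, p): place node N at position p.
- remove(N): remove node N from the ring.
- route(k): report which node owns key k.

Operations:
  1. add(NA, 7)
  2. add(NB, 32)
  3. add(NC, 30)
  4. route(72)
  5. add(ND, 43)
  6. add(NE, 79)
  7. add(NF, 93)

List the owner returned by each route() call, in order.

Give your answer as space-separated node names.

Op 1: add NA@7 -> ring=[7:NA]
Op 2: add NB@32 -> ring=[7:NA,32:NB]
Op 3: add NC@30 -> ring=[7:NA,30:NC,32:NB]
Op 4: route key 72: none >= 72, wrap to smallest pos 7 -> NA
Op 5: add ND@43 -> ring=[7:NA,30:NC,32:NB,43:ND]
Op 6: add NE@79 -> ring=[7:NA,30:NC,32:NB,43:ND,79:NE]
Op 7: add NF@93 -> ring=[7:NA,30:NC,32:NB,43:ND,79:NE,93:NF]

Answer: NA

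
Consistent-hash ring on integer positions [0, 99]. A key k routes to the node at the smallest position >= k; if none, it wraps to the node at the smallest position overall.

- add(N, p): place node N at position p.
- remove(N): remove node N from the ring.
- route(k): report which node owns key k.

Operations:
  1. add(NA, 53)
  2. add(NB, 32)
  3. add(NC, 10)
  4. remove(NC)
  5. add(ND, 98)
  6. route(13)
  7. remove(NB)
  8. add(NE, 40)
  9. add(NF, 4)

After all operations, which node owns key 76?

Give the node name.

Answer: ND

Derivation:
Op 1: add NA@53 -> ring=[53:NA]
Op 2: add NB@32 -> ring=[32:NB,53:NA]
Op 3: add NC@10 -> ring=[10:NC,32:NB,53:NA]
Op 4: remove NC -> ring=[32:NB,53:NA]
Op 5: add ND@98 -> ring=[32:NB,53:NA,98:ND]
Op 6: route key 13: smallest pos >= 13 is 32 -> NB
Op 7: remove NB -> ring=[53:NA,98:ND]
Op 8: add NE@40 -> ring=[40:NE,53:NA,98:ND]
Op 9: add NF@4 -> ring=[4:NF,40:NE,53:NA,98:ND]
Final route key 76: smallest pos >= 76 is 98 -> ND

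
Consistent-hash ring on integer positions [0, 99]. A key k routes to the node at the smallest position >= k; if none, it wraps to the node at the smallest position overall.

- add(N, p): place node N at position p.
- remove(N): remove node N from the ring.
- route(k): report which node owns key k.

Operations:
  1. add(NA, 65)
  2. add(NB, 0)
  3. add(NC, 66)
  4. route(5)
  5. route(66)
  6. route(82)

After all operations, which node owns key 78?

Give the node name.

Op 1: add NA@65 -> ring=[65:NA]
Op 2: add NB@0 -> ring=[0:NB,65:NA]
Op 3: add NC@66 -> ring=[0:NB,65:NA,66:NC]
Op 4: route key 5: smallest pos >= 5 is 65 -> NA
Op 5: route key 66: smallest pos >= 66 is 66 -> NC
Op 6: route key 82: none >= 82, wrap to smallest pos 0 -> NB
Final route key 78: none >= 78, wrap to smallest pos 0 -> NB

Answer: NB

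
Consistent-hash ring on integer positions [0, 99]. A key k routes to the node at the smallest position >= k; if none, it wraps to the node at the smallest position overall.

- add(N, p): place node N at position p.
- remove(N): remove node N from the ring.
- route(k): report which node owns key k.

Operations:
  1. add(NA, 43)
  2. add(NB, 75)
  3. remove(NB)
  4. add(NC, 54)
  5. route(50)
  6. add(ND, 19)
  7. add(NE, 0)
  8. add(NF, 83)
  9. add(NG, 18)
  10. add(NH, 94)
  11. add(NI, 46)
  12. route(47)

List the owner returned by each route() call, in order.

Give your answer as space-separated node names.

Op 1: add NA@43 -> ring=[43:NA]
Op 2: add NB@75 -> ring=[43:NA,75:NB]
Op 3: remove NB -> ring=[43:NA]
Op 4: add NC@54 -> ring=[43:NA,54:NC]
Op 5: route key 50: smallest pos >= 50 is 54 -> NC
Op 6: add ND@19 -> ring=[19:ND,43:NA,54:NC]
Op 7: add NE@0 -> ring=[0:NE,19:ND,43:NA,54:NC]
Op 8: add NF@83 -> ring=[0:NE,19:ND,43:NA,54:NC,83:NF]
Op 9: add NG@18 -> ring=[0:NE,18:NG,19:ND,43:NA,54:NC,83:NF]
Op 10: add NH@94 -> ring=[0:NE,18:NG,19:ND,43:NA,54:NC,83:NF,94:NH]
Op 11: add NI@46 -> ring=[0:NE,18:NG,19:ND,43:NA,46:NI,54:NC,83:NF,94:NH]
Op 12: route key 47: smallest pos >= 47 is 54 -> NC

Answer: NC NC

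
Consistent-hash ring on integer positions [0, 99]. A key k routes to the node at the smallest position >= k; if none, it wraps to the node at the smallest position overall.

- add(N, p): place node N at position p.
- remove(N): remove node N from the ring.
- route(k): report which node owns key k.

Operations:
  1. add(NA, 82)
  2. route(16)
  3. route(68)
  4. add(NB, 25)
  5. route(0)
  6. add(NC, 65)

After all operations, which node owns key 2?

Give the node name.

Op 1: add NA@82 -> ring=[82:NA]
Op 2: route key 16: smallest pos >= 16 is 82 -> NA
Op 3: route key 68: smallest pos >= 68 is 82 -> NA
Op 4: add NB@25 -> ring=[25:NB,82:NA]
Op 5: route key 0: smallest pos >= 0 is 25 -> NB
Op 6: add NC@65 -> ring=[25:NB,65:NC,82:NA]
Final route key 2: smallest pos >= 2 is 25 -> NB

Answer: NB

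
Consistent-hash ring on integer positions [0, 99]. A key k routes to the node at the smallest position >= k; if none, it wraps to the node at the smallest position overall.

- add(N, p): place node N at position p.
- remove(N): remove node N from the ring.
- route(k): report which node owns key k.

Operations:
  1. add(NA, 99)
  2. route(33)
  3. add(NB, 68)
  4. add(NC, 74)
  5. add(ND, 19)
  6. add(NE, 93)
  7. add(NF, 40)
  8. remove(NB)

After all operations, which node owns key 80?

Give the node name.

Op 1: add NA@99 -> ring=[99:NA]
Op 2: route key 33: smallest pos >= 33 is 99 -> NA
Op 3: add NB@68 -> ring=[68:NB,99:NA]
Op 4: add NC@74 -> ring=[68:NB,74:NC,99:NA]
Op 5: add ND@19 -> ring=[19:ND,68:NB,74:NC,99:NA]
Op 6: add NE@93 -> ring=[19:ND,68:NB,74:NC,93:NE,99:NA]
Op 7: add NF@40 -> ring=[19:ND,40:NF,68:NB,74:NC,93:NE,99:NA]
Op 8: remove NB -> ring=[19:ND,40:NF,74:NC,93:NE,99:NA]
Final route key 80: smallest pos >= 80 is 93 -> NE

Answer: NE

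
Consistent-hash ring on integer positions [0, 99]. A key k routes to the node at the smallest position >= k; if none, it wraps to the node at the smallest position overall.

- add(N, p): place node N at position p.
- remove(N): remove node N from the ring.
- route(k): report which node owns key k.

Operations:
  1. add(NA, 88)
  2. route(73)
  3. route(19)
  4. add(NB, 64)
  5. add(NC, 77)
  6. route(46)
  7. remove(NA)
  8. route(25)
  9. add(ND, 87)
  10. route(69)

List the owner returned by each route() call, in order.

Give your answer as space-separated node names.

Op 1: add NA@88 -> ring=[88:NA]
Op 2: route key 73: smallest pos >= 73 is 88 -> NA
Op 3: route key 19: smallest pos >= 19 is 88 -> NA
Op 4: add NB@64 -> ring=[64:NB,88:NA]
Op 5: add NC@77 -> ring=[64:NB,77:NC,88:NA]
Op 6: route key 46: smallest pos >= 46 is 64 -> NB
Op 7: remove NA -> ring=[64:NB,77:NC]
Op 8: route key 25: smallest pos >= 25 is 64 -> NB
Op 9: add ND@87 -> ring=[64:NB,77:NC,87:ND]
Op 10: route key 69: smallest pos >= 69 is 77 -> NC

Answer: NA NA NB NB NC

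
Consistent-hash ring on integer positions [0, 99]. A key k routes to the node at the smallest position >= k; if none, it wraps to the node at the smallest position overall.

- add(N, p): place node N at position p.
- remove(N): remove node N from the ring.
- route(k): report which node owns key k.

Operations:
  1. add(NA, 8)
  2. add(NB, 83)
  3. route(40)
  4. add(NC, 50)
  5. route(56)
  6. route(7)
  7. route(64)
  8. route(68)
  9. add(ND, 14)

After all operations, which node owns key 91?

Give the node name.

Op 1: add NA@8 -> ring=[8:NA]
Op 2: add NB@83 -> ring=[8:NA,83:NB]
Op 3: route key 40: smallest pos >= 40 is 83 -> NB
Op 4: add NC@50 -> ring=[8:NA,50:NC,83:NB]
Op 5: route key 56: smallest pos >= 56 is 83 -> NB
Op 6: route key 7: smallest pos >= 7 is 8 -> NA
Op 7: route key 64: smallest pos >= 64 is 83 -> NB
Op 8: route key 68: smallest pos >= 68 is 83 -> NB
Op 9: add ND@14 -> ring=[8:NA,14:ND,50:NC,83:NB]
Final route key 91: none >= 91, wrap to smallest pos 8 -> NA

Answer: NA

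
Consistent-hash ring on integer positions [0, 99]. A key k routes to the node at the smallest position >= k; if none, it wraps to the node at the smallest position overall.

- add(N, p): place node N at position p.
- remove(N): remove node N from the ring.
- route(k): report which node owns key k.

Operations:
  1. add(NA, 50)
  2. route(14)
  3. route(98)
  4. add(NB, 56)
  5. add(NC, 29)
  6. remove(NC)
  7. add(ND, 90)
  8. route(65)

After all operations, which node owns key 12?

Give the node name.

Answer: NA

Derivation:
Op 1: add NA@50 -> ring=[50:NA]
Op 2: route key 14: smallest pos >= 14 is 50 -> NA
Op 3: route key 98: none >= 98, wrap to smallest pos 50 -> NA
Op 4: add NB@56 -> ring=[50:NA,56:NB]
Op 5: add NC@29 -> ring=[29:NC,50:NA,56:NB]
Op 6: remove NC -> ring=[50:NA,56:NB]
Op 7: add ND@90 -> ring=[50:NA,56:NB,90:ND]
Op 8: route key 65: smallest pos >= 65 is 90 -> ND
Final route key 12: smallest pos >= 12 is 50 -> NA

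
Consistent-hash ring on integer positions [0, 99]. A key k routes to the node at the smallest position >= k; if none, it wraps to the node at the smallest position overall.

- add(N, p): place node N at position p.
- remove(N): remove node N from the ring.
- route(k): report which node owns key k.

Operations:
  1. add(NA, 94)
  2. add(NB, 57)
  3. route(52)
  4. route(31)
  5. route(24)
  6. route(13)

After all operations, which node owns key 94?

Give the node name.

Op 1: add NA@94 -> ring=[94:NA]
Op 2: add NB@57 -> ring=[57:NB,94:NA]
Op 3: route key 52: smallest pos >= 52 is 57 -> NB
Op 4: route key 31: smallest pos >= 31 is 57 -> NB
Op 5: route key 24: smallest pos >= 24 is 57 -> NB
Op 6: route key 13: smallest pos >= 13 is 57 -> NB
Final route key 94: smallest pos >= 94 is 94 -> NA

Answer: NA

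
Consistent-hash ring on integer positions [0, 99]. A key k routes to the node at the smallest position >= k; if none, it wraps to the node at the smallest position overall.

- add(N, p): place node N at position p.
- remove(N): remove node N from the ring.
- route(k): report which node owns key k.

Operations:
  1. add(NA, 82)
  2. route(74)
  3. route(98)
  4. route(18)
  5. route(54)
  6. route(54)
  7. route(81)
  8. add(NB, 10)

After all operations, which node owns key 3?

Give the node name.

Answer: NB

Derivation:
Op 1: add NA@82 -> ring=[82:NA]
Op 2: route key 74: smallest pos >= 74 is 82 -> NA
Op 3: route key 98: none >= 98, wrap to smallest pos 82 -> NA
Op 4: route key 18: smallest pos >= 18 is 82 -> NA
Op 5: route key 54: smallest pos >= 54 is 82 -> NA
Op 6: route key 54: smallest pos >= 54 is 82 -> NA
Op 7: route key 81: smallest pos >= 81 is 82 -> NA
Op 8: add NB@10 -> ring=[10:NB,82:NA]
Final route key 3: smallest pos >= 3 is 10 -> NB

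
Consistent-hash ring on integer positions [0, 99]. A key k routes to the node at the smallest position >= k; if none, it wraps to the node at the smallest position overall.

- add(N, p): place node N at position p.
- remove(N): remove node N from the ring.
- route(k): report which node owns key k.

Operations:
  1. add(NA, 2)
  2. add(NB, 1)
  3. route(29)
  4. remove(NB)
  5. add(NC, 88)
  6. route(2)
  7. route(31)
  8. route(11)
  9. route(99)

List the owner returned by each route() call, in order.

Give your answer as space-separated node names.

Answer: NB NA NC NC NA

Derivation:
Op 1: add NA@2 -> ring=[2:NA]
Op 2: add NB@1 -> ring=[1:NB,2:NA]
Op 3: route key 29: none >= 29, wrap to smallest pos 1 -> NB
Op 4: remove NB -> ring=[2:NA]
Op 5: add NC@88 -> ring=[2:NA,88:NC]
Op 6: route key 2: smallest pos >= 2 is 2 -> NA
Op 7: route key 31: smallest pos >= 31 is 88 -> NC
Op 8: route key 11: smallest pos >= 11 is 88 -> NC
Op 9: route key 99: none >= 99, wrap to smallest pos 2 -> NA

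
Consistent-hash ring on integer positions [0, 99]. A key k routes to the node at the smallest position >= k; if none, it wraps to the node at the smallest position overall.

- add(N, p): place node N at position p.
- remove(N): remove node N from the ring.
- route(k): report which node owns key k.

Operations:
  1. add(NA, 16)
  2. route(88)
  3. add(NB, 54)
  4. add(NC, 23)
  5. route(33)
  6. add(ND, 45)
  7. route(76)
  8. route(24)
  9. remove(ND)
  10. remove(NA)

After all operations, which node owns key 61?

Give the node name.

Op 1: add NA@16 -> ring=[16:NA]
Op 2: route key 88: none >= 88, wrap to smallest pos 16 -> NA
Op 3: add NB@54 -> ring=[16:NA,54:NB]
Op 4: add NC@23 -> ring=[16:NA,23:NC,54:NB]
Op 5: route key 33: smallest pos >= 33 is 54 -> NB
Op 6: add ND@45 -> ring=[16:NA,23:NC,45:ND,54:NB]
Op 7: route key 76: none >= 76, wrap to smallest pos 16 -> NA
Op 8: route key 24: smallest pos >= 24 is 45 -> ND
Op 9: remove ND -> ring=[16:NA,23:NC,54:NB]
Op 10: remove NA -> ring=[23:NC,54:NB]
Final route key 61: none >= 61, wrap to smallest pos 23 -> NC

Answer: NC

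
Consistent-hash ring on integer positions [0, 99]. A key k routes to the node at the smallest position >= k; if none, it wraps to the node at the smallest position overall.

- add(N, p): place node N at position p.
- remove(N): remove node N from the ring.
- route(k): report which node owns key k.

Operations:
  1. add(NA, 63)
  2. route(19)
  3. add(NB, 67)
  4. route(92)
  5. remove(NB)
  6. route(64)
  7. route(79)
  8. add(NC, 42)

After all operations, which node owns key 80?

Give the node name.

Op 1: add NA@63 -> ring=[63:NA]
Op 2: route key 19: smallest pos >= 19 is 63 -> NA
Op 3: add NB@67 -> ring=[63:NA,67:NB]
Op 4: route key 92: none >= 92, wrap to smallest pos 63 -> NA
Op 5: remove NB -> ring=[63:NA]
Op 6: route key 64: none >= 64, wrap to smallest pos 63 -> NA
Op 7: route key 79: none >= 79, wrap to smallest pos 63 -> NA
Op 8: add NC@42 -> ring=[42:NC,63:NA]
Final route key 80: none >= 80, wrap to smallest pos 42 -> NC

Answer: NC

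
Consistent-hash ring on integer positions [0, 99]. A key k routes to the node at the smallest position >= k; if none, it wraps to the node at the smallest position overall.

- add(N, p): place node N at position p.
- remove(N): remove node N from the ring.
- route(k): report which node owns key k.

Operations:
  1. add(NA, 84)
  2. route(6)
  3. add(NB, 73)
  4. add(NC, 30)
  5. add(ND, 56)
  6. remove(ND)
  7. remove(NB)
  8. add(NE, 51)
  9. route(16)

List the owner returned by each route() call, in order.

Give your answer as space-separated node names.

Answer: NA NC

Derivation:
Op 1: add NA@84 -> ring=[84:NA]
Op 2: route key 6: smallest pos >= 6 is 84 -> NA
Op 3: add NB@73 -> ring=[73:NB,84:NA]
Op 4: add NC@30 -> ring=[30:NC,73:NB,84:NA]
Op 5: add ND@56 -> ring=[30:NC,56:ND,73:NB,84:NA]
Op 6: remove ND -> ring=[30:NC,73:NB,84:NA]
Op 7: remove NB -> ring=[30:NC,84:NA]
Op 8: add NE@51 -> ring=[30:NC,51:NE,84:NA]
Op 9: route key 16: smallest pos >= 16 is 30 -> NC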